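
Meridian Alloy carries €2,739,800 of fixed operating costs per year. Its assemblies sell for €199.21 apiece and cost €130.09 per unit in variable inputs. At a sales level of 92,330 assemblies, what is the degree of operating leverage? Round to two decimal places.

1.75

Total contribution margin = 92,330 × €69.12 = €6,381,849.60.
Subtracting fixed costs: EBIT = €6,381,849.60 − €2,739,800 = €3,642,049.60.
Degree of operating leverage = €6,381,849.60 / €3,642,049.60 = 1.7523.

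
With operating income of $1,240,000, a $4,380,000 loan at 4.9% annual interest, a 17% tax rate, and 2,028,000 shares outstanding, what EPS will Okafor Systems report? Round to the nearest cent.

Pre-tax income = $1,240,000 − $214,620.00 = $1,025,380.00.
After tax at 17%: net income = $1,025,380.00 × 0.83 = $851,065.40.
Per share: $851,065.40 / 2,028,000 shares = $0.42.

$0.42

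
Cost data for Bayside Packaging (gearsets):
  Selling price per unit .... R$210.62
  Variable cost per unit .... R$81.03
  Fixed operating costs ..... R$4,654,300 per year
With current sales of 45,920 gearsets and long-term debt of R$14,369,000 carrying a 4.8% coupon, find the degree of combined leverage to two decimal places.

Total contribution margin = 45,920 × R$129.59 = R$5,950,772.80.
Subtracting fixed costs: EBIT = R$5,950,772.80 − R$4,654,300 = R$1,296,472.80. Interest = R$689,712.00, so EBIT − I = R$606,760.80.
DCL = contribution ÷ (EBIT − I) = R$5,950,772.80 ÷ R$606,760.80 = 9.8074.

9.81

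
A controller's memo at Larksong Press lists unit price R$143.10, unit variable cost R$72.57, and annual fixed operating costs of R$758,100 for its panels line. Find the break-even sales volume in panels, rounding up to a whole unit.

10,749 panels

Unit CM = price − variable cost = R$143.10 − R$72.57 = R$70.53.
Break-even Q = R$758,100 / R$70.53 = 10,748.62 → 10,749 panels.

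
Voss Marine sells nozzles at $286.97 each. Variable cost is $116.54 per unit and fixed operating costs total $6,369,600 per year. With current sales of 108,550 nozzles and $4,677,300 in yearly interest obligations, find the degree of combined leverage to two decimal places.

Total contribution margin = 108,550 × $170.43 = $18,500,176.50.
Subtracting fixed costs: EBIT = $18,500,176.50 − $6,369,600 = $12,130,576.50. Interest = $4,677,300.00, so EBIT − I = $7,453,276.50.
Degree of total leverage = total CM / (EBIT − interest) = $18,500,176.50 / $7,453,276.50 = 2.4822.

2.48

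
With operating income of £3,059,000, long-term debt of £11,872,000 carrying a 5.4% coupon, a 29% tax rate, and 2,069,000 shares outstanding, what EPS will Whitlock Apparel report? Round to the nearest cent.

Interest = £641,088.00, so EBT = £3,059,000 − £641,088.00 = £2,417,912.00.
Net income = £2,417,912.00 × (1 − 0.29) = £1,716,717.52.
EPS = £1,716,717.52 ÷ 2,069,000 = £0.83.

£0.83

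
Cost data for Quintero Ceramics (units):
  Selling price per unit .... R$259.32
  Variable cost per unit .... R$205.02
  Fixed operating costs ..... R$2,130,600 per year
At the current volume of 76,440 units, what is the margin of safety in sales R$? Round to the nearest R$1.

R$9,647,334

Unit CM = price − variable cost = R$259.32 − R$205.02 = R$54.30. Break-even units = R$2,130,600 ÷ R$54.30 = 39,237.57; break-even revenue = 39,237.57 × R$259.32 = R$10,175,086.41.
Actual sales revenue = 76,440 × R$259.32 = R$19,822,420.80.
Margin of safety = R$19,822,420.80 − R$10,175,086.41 = R$9,647,334.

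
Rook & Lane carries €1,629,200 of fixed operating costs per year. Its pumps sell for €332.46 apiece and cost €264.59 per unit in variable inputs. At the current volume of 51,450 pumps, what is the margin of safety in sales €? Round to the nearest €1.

€9,124,459

Unit CM = price − variable cost = €332.46 − €264.59 = €67.87. Break-even units = €1,629,200 ÷ €67.87 = 24,004.71; break-even revenue = 24,004.71 × €332.46 = €7,980,607.51.
Current sales = 51,450 × €332.46 = €17,105,067.00.
Margin of safety = €17,105,067.00 − €7,980,607.51 = €9,124,459.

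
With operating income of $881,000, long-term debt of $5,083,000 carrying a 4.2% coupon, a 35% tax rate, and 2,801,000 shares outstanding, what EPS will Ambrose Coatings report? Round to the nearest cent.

$0.15

Interest = $213,486.00, so EBT = $881,000 − $213,486.00 = $667,514.00.
Net income = $667,514.00 × (1 − 0.35) = $433,884.10.
EPS = $433,884.10 ÷ 2,801,000 = $0.15.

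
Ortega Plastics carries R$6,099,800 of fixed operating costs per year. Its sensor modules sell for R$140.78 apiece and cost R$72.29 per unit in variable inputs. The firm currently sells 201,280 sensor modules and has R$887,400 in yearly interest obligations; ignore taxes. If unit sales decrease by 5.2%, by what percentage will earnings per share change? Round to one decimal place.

-10.5%

At 201,280 units, contribution = 201,280 × R$68.49 = R$13,785,667.20.
Subtracting fixed costs: EBIT = R$13,785,667.20 − R$6,099,800 = R$7,685,867.20.
Interest = R$887,400.00, so EBIT − I = R$6,798,467.20.
DCL = total CM / (EBIT − I) = R$13,785,667.20 / R$6,798,467.20 = 2.0278.
EPS therefore changes by 2.0278 × (-5.2%) = -10.5%.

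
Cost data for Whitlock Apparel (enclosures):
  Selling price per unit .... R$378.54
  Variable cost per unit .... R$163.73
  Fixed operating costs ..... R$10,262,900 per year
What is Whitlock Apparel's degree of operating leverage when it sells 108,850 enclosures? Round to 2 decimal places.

1.78

At 108,850 units, contribution = 108,850 × R$214.81 = R$23,382,068.50.
EBIT = R$23,382,068.50 − R$10,262,900 = R$13,119,168.50.
So DOL = total CM / EBIT = R$23,382,068.50 / R$13,119,168.50 = 1.7823.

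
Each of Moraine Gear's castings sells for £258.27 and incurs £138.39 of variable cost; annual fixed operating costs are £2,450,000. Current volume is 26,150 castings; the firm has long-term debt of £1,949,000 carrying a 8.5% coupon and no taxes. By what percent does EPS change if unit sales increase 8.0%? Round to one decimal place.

+48.3%

Contribution at this volume is 26,150 × £119.88 = £3,134,862.00.
EBIT = £3,134,862.00 − £2,450,000 = £684,862.00.
Interest = £165,665.00, so EBIT − I = £519,197.00.
DCL = total CM / (EBIT − I) = £3,134,862.00 / £519,197.00 = 6.0379.
EPS therefore changes by 6.0379 × (+8.0%) = +48.3%.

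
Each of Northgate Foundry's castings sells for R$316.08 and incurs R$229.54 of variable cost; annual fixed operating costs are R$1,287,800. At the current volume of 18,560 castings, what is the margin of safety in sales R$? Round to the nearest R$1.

Contribution margin per unit = R$316.08 − R$229.54 = R$86.54. Break-even units = R$1,287,800 ÷ R$86.54 = 14,880.98; break-even revenue = 14,880.98 × R$316.08 = R$4,703,580.12.
Current sales = 18,560 × R$316.08 = R$5,866,444.80.
Margin of safety = R$5,866,444.80 − R$4,703,580.12 = R$1,162,865.

R$1,162,865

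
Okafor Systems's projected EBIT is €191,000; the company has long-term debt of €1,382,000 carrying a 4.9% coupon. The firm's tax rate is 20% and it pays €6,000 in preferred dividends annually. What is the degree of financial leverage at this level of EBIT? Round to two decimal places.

1.65

Annual interest charges come to €67,718.00.
Preferred dividends grossed up pre-tax: €6,000 / (1 − 0.20) = €7,500.00.
DFL = EBIT ÷ [EBIT − I − D_p/(1−t)] = €191,000 ÷ [€191,000 − €67,718.00 − €7,500.00] = €191,000 ÷ €115,782.00 = 1.6497.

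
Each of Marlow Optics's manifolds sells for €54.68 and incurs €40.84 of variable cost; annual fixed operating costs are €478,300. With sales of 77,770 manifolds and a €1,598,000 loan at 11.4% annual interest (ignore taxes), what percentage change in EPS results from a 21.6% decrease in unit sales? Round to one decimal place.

Contribution at this volume is 77,770 × €13.84 = €1,076,336.80.
Operating income = contribution − fixed costs = €1,076,336.80 − €478,300 = €598,036.80.
After interest of €182,172.00, pre-tax earnings = €415,864.80.
DCL = total CM / (EBIT − I) = €1,076,336.80 / €415,864.80 = 2.5882.
%ΔEPS = DCL × %ΔSales = 2.5882 × -21.6% = -55.9%.

-55.9%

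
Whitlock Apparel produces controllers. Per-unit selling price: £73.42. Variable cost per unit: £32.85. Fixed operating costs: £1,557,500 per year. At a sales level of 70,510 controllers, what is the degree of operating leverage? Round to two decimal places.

At 70,510 units, contribution = 70,510 × £40.57 = £2,860,590.70.
Operating income = contribution − fixed costs = £2,860,590.70 − £1,557,500 = £1,303,090.70.
Degree of operating leverage = £2,860,590.70 / £1,303,090.70 = 2.1952.

2.20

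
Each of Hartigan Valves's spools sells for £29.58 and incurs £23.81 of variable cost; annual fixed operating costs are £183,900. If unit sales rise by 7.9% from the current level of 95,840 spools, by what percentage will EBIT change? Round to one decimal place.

+11.8%

At 95,840 units, contribution = 95,840 × £5.77 = £552,996.80.
EBIT = £552,996.80 − £183,900 = £369,096.80.
Degree of operating leverage = £552,996.80 / £369,096.80 = 1.4982.
%ΔEBIT = DOL × %ΔSales = 1.4982 × +7.9% = +11.8%.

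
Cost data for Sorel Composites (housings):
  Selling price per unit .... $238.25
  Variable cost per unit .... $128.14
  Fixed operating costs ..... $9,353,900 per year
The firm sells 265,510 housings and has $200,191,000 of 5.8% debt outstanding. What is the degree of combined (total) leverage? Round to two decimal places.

3.53

At 265,510 units, contribution = 265,510 × $110.11 = $29,235,306.10.
Subtracting fixed costs: EBIT = $29,235,306.10 − $9,353,900 = $19,881,406.10. Interest = $11,611,078.00.
DOL = $29,235,306.10 ÷ $19,881,406.10 = 1.4705; DFL = $19,881,406.10 ÷ $8,270,328.10 = 2.4039.
Combined leverage = 1.4705 × 2.4039 = 3.5349.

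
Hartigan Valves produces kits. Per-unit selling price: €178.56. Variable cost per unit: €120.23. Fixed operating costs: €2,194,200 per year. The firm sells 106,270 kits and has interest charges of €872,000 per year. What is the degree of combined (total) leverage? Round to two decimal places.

1.98

Total contribution margin = 106,270 × €58.33 = €6,198,729.10.
EBIT = €6,198,729.10 − €2,194,200 = €4,004,529.10. Interest = €872,000.00.
DOL = €6,198,729.10 ÷ €4,004,529.10 = 1.5479; DFL = €4,004,529.10 ÷ €3,132,529.10 = 1.2784.
Combined leverage = 1.5479 × 1.2784 = 1.9788.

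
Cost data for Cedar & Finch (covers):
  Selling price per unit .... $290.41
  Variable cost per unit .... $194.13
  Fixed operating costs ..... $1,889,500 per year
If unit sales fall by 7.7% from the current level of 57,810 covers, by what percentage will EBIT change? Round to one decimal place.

-11.7%

At 57,810 units, contribution = 57,810 × $96.28 = $5,565,946.80.
Operating income = contribution − fixed costs = $5,565,946.80 − $1,889,500 = $3,676,446.80.
DOL = contribution ÷ EBIT = $5,565,946.80 ÷ $3,676,446.80 = 1.5139.
So EBIT moves 1.5139 × (-7.7%) = -11.7%.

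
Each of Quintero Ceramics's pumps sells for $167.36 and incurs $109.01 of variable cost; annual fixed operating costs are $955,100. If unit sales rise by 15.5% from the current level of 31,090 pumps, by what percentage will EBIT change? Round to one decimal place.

Total contribution margin = 31,090 × $58.35 = $1,814,101.50.
Operating income = contribution − fixed costs = $1,814,101.50 − $955,100 = $859,001.50.
DOL = contribution ÷ EBIT = $1,814,101.50 ÷ $859,001.50 = 2.1119.
Operating income changes by 2.1119 × +15.5% = +32.7%.

+32.7%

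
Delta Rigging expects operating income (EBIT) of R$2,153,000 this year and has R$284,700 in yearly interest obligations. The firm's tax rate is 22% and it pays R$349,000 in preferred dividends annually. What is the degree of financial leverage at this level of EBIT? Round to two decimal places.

1.52

Interest = R$284,700.00.
Preferred dividends grossed up pre-tax: R$349,000 / (1 − 0.22) = R$447,435.90.
DFL = EBIT ÷ [EBIT − I − D_p/(1−t)] = R$2,153,000 ÷ [R$2,153,000 − R$284,700.00 − R$447,435.90] = R$2,153,000 ÷ R$1,420,864.10 = 1.5153.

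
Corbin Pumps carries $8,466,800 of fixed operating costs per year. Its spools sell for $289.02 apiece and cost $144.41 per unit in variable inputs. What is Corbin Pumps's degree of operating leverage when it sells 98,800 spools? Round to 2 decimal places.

Contribution at this volume is 98,800 × $144.61 = $14,287,468.00.
Subtracting fixed costs: EBIT = $14,287,468.00 − $8,466,800 = $5,820,668.00.
DOL = contribution ÷ EBIT = $14,287,468.00 ÷ $5,820,668.00 = 2.4546.

2.45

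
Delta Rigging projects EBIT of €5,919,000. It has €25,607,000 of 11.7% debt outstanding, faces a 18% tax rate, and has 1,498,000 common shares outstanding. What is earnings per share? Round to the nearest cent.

Interest = €2,996,019.00, so EBT = €5,919,000 − €2,996,019.00 = €2,922,981.00.
Net income = €2,922,981.00 × (1 − 0.18) = €2,396,844.42.
Per share: €2,396,844.42 / 1,498,000 shares = €1.60.

€1.60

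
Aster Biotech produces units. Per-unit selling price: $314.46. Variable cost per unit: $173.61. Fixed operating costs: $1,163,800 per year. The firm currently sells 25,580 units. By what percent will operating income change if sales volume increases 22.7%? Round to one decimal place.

Contribution at this volume is 25,580 × $140.85 = $3,602,943.00.
EBIT = $3,602,943.00 − $1,163,800 = $2,439,143.00.
DOL = contribution ÷ EBIT = $3,602,943.00 ÷ $2,439,143.00 = 1.4771.
%ΔEBIT = DOL × %ΔSales = 1.4771 × +22.7% = +33.5%.

+33.5%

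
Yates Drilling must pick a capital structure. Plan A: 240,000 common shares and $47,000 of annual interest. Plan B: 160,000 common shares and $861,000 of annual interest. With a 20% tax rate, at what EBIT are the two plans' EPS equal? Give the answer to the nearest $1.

Set EPS_A = EPS_B: (EBIT − $47,000)(1 − 0.20) ÷ 240,000 = (EBIT − $861,000)(1 − 0.20) ÷ 160,000.
The (1 − t) factor cancels: (EBIT − 47,000) × 160,000 = (EBIT − 861,000) × 240,000.
EBIT × (240,000 − 160,000) = 861,000 × 240,000 − 47,000 × 160,000 = 199,120,000,000, so EBIT = 199,120,000,000 ÷ 80,000 = 2,489,000.00.

$2,489,000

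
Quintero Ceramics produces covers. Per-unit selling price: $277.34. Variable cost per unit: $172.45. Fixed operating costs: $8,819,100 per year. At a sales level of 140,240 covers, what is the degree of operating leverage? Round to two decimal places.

2.50

Contribution at this volume is 140,240 × $104.89 = $14,709,773.60.
EBIT = $14,709,773.60 − $8,819,100 = $5,890,673.60.
DOL = contribution ÷ EBIT = $14,709,773.60 ÷ $5,890,673.60 = 2.4971.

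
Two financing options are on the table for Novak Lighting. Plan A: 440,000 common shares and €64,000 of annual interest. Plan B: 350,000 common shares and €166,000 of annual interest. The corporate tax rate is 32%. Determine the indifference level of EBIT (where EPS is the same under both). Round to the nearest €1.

At indifference, (EBIT − 64,000)(1 − t)/440,000 = (EBIT − 166,000)(1 − t)/350,000.
The (1 − t) factor cancels: (EBIT − 64,000) × 350,000 = (EBIT − 166,000) × 440,000.
EBIT × (440,000 − 350,000) = 166,000 × 440,000 − 64,000 × 350,000 = 50,640,000,000, so EBIT = 50,640,000,000 ÷ 90,000 = 562,666.67.

€562,667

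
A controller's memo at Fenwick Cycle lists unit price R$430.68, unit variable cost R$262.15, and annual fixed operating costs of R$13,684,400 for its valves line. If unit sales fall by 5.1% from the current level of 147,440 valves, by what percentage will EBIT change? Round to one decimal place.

-11.4%

At 147,440 units, contribution = 147,440 × R$168.53 = R$24,848,063.20.
Operating income = contribution − fixed costs = R$24,848,063.20 − R$13,684,400 = R$11,163,663.20.
DOL = contribution ÷ EBIT = R$24,848,063.20 ÷ R$11,163,663.20 = 2.2258.
So EBIT moves 2.2258 × (-5.1%) = -11.4%.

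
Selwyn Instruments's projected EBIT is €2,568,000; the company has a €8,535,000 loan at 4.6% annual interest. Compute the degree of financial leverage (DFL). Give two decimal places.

1.18

Annual interest charges come to €392,610.00.
Degree of financial leverage = EBIT / (EBIT − interest) = €2,568,000 / €2,175,390.00 = 1.1805.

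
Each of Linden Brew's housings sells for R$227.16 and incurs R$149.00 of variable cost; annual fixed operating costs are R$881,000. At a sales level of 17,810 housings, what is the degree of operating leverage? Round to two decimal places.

2.72

Total contribution margin = 17,810 × R$78.16 = R$1,392,029.60.
Operating income = contribution − fixed costs = R$1,392,029.60 − R$881,000 = R$511,029.60.
Degree of operating leverage = R$1,392,029.60 / R$511,029.60 = 2.7240.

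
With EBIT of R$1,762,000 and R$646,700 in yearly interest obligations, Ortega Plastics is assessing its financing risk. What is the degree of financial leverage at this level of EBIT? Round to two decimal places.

1.58

Annual interest charges come to R$646,700.00.
DFL = EBIT ÷ (EBIT − I) = R$1,762,000 ÷ (R$1,762,000 − R$646,700.00) = R$1,762,000 ÷ R$1,115,300.00 = 1.5798.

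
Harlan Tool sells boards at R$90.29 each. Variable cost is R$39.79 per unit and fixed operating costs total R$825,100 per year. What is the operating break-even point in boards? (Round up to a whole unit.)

Unit CM = price − variable cost = R$90.29 − R$39.79 = R$50.50.
Break-even volume = fixed costs ÷ CM per unit = R$825,100 ÷ R$50.50 = 16,338.61, so 16,339 boards.

16,339 boards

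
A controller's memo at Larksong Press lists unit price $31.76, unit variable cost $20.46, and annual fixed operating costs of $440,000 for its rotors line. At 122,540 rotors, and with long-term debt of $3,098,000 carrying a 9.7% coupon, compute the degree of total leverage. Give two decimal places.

2.15

Contribution at this volume is 122,540 × $11.30 = $1,384,702.00.
Subtracting fixed costs: EBIT = $1,384,702.00 − $440,000 = $944,702.00. Interest = $300,506.00, so EBIT − I = $644,196.00.
DCL = contribution ÷ (EBIT − I) = $1,384,702.00 ÷ $644,196.00 = 2.1495.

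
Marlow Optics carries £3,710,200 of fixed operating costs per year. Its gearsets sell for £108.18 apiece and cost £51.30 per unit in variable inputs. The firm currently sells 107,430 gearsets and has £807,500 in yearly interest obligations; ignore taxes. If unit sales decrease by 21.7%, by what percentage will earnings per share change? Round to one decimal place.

-83.2%

Contribution at this volume is 107,430 × £56.88 = £6,110,618.40.
Subtracting fixed costs: EBIT = £6,110,618.40 − £3,710,200 = £2,400,418.40.
Interest = £807,500.00, so EBIT − I = £1,592,918.40.
Degree of combined leverage = contribution ÷ (EBIT − I) = £6,110,618.40 ÷ £1,592,918.40 = 3.8361.
EPS therefore changes by 3.8361 × (-21.7%) = -83.2%.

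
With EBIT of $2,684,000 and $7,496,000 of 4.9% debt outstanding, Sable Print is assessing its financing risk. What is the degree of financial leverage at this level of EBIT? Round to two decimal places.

1.16

Interest = $367,304.00.
DFL = EBIT ÷ (EBIT − I) = $2,684,000 ÷ ($2,684,000 − $367,304.00) = $2,684,000 ÷ $2,316,696.00 = 1.1585.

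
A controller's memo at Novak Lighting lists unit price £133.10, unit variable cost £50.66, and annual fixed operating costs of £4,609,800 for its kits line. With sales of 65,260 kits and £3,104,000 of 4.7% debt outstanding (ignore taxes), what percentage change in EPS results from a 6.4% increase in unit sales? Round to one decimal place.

+55.1%

Contribution at this volume is 65,260 × £82.44 = £5,380,034.40.
Subtracting fixed costs: EBIT = £5,380,034.40 − £4,609,800 = £770,234.40.
After interest of £145,888.00, pre-tax earnings = £624,346.40.
DCL = total CM / (EBIT − I) = £5,380,034.40 / £624,346.40 = 8.6171.
%ΔEPS = DCL × %ΔSales = 8.6171 × +6.4% = +55.1%.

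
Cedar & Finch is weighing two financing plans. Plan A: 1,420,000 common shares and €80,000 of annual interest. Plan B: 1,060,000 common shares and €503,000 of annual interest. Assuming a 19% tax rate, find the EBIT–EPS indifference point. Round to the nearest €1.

€1,748,500

At indifference, (EBIT − 80,000)(1 − t)/1,420,000 = (EBIT − 503,000)(1 − t)/1,060,000.
Cancelling (1 − t) and cross-multiplying: 1,060,000·(EBIT − 80,000) = 1,420,000·(EBIT − 503,000).
EBIT × (1,420,000 − 1,060,000) = 503,000 × 1,420,000 − 80,000 × 1,060,000 = 629,460,000,000, so EBIT = 629,460,000,000 ÷ 360,000 = 1,748,500.00.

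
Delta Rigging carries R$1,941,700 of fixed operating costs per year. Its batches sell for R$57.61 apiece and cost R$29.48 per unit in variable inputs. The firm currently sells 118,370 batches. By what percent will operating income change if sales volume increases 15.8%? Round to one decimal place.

Total contribution margin = 118,370 × R$28.13 = R$3,329,748.10.
EBIT = R$3,329,748.10 − R$1,941,700 = R$1,388,048.10.
Degree of operating leverage = R$3,329,748.10 / R$1,388,048.10 = 2.3989.
Operating income changes by 2.3989 × +15.8% = +37.9%.

+37.9%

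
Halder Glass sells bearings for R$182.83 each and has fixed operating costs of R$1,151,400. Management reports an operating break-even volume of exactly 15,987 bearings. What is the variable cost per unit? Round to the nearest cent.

Contribution per unit must be FC / Q = R$1,151,400 / 15,987 = R$72.0210.
Hence VC = price − CM = R$182.83 − R$72.0210 = R$110.81.

R$110.81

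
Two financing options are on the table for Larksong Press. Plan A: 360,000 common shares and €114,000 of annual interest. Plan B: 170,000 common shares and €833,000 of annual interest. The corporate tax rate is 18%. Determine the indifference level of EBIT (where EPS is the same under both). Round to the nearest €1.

Set EPS_A = EPS_B: (EBIT − €114,000)(1 − 0.18) ÷ 360,000 = (EBIT − €833,000)(1 − 0.18) ÷ 170,000.
The (1 − t) factor cancels: (EBIT − 114,000) × 170,000 = (EBIT − 833,000) × 360,000.
Solving, EBIT = (833,000·360,000 − 114,000·170,000) / (360,000 − 170,000) = 280,500,000,000 / 190,000 = 1,476,315.79.

€1,476,316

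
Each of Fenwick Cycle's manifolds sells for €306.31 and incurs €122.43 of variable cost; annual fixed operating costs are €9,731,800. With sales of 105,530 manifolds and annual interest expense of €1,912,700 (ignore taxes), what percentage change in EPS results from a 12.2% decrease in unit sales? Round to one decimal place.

-30.5%

Total contribution margin = 105,530 × €183.88 = €19,404,856.40.
Operating income = contribution − fixed costs = €19,404,856.40 − €9,731,800 = €9,673,056.40.
Interest = €1,912,700.00, so EBIT − I = €7,760,356.40.
DCL = total CM / (EBIT − I) = €19,404,856.40 / €7,760,356.40 = 2.5005.
%ΔEPS = DCL × %ΔSales = 2.5005 × -12.2% = -30.5%.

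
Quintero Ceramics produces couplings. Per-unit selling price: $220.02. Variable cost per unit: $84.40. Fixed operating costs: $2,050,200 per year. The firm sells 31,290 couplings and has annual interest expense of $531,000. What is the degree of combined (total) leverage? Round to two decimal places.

Total contribution margin = 31,290 × $135.62 = $4,243,549.80.
Subtracting fixed costs: EBIT = $4,243,549.80 − $2,050,200 = $2,193,349.80. Interest = $531,000.00.
DOL = $4,243,549.80 ÷ $2,193,349.80 = 1.9347; DFL = $2,193,349.80 ÷ $1,662,349.80 = 1.3194.
Combined leverage = 1.9347 × 1.3194 = 2.5526.

2.55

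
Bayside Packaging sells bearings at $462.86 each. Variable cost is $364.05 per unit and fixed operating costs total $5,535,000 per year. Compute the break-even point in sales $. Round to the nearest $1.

$25,927,842

CM per unit = $462.86 − $364.05 = $98.81; CM ratio = $98.81 / $462.86 = 0.2135.
Break-even revenue = fixed costs × price ÷ CM = $5,535,000 × $462.86 ÷ $98.81 = $25,927,842.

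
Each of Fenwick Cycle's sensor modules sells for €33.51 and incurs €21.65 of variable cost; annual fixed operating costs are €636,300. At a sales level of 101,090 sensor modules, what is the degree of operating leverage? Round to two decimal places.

2.13

Contribution at this volume is 101,090 × €11.86 = €1,198,927.40.
EBIT = €1,198,927.40 − €636,300 = €562,627.40.
DOL = contribution ÷ EBIT = €1,198,927.40 ÷ €562,627.40 = 2.1309.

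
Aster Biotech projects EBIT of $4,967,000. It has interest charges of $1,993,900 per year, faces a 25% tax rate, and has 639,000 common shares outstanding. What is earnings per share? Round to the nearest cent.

Interest = $1,993,900.00, so EBT = $4,967,000 − $1,993,900.00 = $2,973,100.00.
After tax at 25%: net income = $2,973,100.00 × 0.75 = $2,229,825.00.
EPS = $2,229,825.00 ÷ 639,000 = $3.49.

$3.49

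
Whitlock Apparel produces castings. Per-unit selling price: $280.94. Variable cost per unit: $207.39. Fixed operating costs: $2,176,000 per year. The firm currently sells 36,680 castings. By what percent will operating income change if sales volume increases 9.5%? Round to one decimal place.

Contribution at this volume is 36,680 × $73.55 = $2,697,814.00.
Subtracting fixed costs: EBIT = $2,697,814.00 − $2,176,000 = $521,814.00.
Degree of operating leverage = $2,697,814.00 / $521,814.00 = 5.1701.
Operating income changes by 5.1701 × +9.5% = +49.1%.

+49.1%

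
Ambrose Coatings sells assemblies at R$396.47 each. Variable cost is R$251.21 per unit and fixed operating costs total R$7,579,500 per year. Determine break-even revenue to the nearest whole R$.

R$20,687,349

Contribution margin per unit = R$396.47 − R$251.21 = R$145.26, a CM ratio of R$145.26 ÷ R$396.47 = 0.3664.
Break-even sales = FC ÷ CM ratio = R$7,579,500 × R$396.47 / R$145.26 = R$20,687,349.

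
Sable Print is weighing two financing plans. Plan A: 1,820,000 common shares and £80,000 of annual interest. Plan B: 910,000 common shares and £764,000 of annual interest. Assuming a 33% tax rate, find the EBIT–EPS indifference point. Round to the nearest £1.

£1,448,000

At indifference, (EBIT − 80,000)(1 − t)/1,820,000 = (EBIT − 764,000)(1 − t)/910,000.
The (1 − t) factor cancels: (EBIT − 80,000) × 910,000 = (EBIT − 764,000) × 1,820,000.
EBIT × (1,820,000 − 910,000) = 764,000 × 1,820,000 − 80,000 × 910,000 = 1,317,680,000,000, so EBIT = 1,317,680,000,000 ÷ 910,000 = 1,448,000.00.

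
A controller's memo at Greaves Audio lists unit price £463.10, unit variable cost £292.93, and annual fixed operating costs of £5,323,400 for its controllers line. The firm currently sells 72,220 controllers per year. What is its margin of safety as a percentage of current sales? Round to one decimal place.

56.7%

Unit CM = price − variable cost = £463.10 − £292.93 = £170.17. Break-even units = £5,323,400 ÷ £170.17 = 31,282.83; break-even revenue = 31,282.83 × £463.10 = £14,487,080.80.
Actual sales revenue = 72,220 × £463.10 = £33,445,082.00.
Margin of safety = (£33,445,082.00 − £14,487,080.80) ÷ £33,445,082.00 = 56.7%.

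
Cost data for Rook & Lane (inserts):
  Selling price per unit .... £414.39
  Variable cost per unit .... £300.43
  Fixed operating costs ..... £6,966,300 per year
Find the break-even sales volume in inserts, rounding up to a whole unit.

Contribution margin per unit = £414.39 − £300.43 = £113.96.
Break-even volume = fixed costs ÷ CM per unit = £6,966,300 ÷ £113.96 = 61,129.34, so 61,130 inserts.

61,130 inserts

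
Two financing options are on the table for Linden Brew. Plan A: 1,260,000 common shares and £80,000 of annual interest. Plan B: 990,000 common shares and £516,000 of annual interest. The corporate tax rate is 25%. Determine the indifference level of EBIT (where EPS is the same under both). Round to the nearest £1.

Set EPS_A = EPS_B: (EBIT − £80,000)(1 − 0.25) ÷ 1,260,000 = (EBIT − £516,000)(1 − 0.25) ÷ 990,000.
The (1 − t) factor cancels: (EBIT − 80,000) × 990,000 = (EBIT − 516,000) × 1,260,000.
Solving, EBIT = (516,000·1,260,000 − 80,000·990,000) / (1,260,000 − 990,000) = 570,960,000,000 / 270,000 = 2,114,666.67.

£2,114,667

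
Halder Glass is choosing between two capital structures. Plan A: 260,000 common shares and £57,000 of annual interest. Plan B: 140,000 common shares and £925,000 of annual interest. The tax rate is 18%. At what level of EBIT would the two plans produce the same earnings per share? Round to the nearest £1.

£1,937,667

At indifference, (EBIT − 57,000)(1 − t)/260,000 = (EBIT − 925,000)(1 − t)/140,000.
Cancelling (1 − t) and cross-multiplying: 140,000·(EBIT − 57,000) = 260,000·(EBIT − 925,000).
EBIT × (260,000 − 140,000) = 925,000 × 260,000 − 57,000 × 140,000 = 232,520,000,000, so EBIT = 232,520,000,000 ÷ 120,000 = 1,937,666.67.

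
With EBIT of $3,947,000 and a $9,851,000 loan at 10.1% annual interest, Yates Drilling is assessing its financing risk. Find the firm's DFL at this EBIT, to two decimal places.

1.34

Annual interest charges come to $994,951.00.
DFL = EBIT ÷ (EBIT − I) = $3,947,000 ÷ ($3,947,000 − $994,951.00) = $3,947,000 ÷ $2,952,049.00 = 1.3370.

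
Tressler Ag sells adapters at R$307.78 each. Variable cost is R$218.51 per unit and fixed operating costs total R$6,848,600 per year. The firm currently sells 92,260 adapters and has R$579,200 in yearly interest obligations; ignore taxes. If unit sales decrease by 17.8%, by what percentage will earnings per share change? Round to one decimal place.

-181.4%

Total contribution margin = 92,260 × R$89.27 = R$8,236,050.20.
Operating income = contribution − fixed costs = R$8,236,050.20 − R$6,848,600 = R$1,387,450.20.
Interest = R$579,200.00, so EBIT − I = R$808,250.20.
Degree of combined leverage = contribution ÷ (EBIT − I) = R$8,236,050.20 ÷ R$808,250.20 = 10.1900.
EPS therefore changes by 10.1900 × (-17.8%) = -181.4%.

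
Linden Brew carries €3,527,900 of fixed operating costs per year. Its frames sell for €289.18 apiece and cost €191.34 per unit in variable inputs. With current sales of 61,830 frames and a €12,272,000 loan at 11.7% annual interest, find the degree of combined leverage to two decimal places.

5.57

Contribution at this volume is 61,830 × €97.84 = €6,049,447.20.
EBIT = €6,049,447.20 − €3,527,900 = €2,521,547.20. Interest = €1,435,824.00, so EBIT − I = €1,085,723.20.
DCL = contribution ÷ (EBIT − I) = €6,049,447.20 ÷ €1,085,723.20 = 5.5718.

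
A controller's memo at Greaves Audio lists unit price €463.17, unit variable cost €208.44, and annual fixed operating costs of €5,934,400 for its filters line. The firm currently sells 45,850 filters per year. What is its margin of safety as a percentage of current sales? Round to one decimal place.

Contribution margin per unit = €463.17 − €208.44 = €254.73. Break-even units = €5,934,400 ÷ €254.73 = 23,296.82; break-even revenue = 23,296.82 × €463.17 = €10,790,390.01.
Current sales = 45,850 × €463.17 = €21,236,344.50.
Margin of safety = (€21,236,344.50 − €10,790,390.01) ÷ €21,236,344.50 = 49.2%.

49.2%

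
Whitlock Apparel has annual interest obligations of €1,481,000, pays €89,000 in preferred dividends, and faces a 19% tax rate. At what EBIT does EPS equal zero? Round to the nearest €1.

Grossing the preferred dividend up to pre-tax terms: €89,000 / (1 − 0.19) = €109,876.54.
Financial break-even EBIT = interest + D_p ÷ (1 − t) = €1,481,000 + €109,876.54 = €1,590,876.54.

€1,590,877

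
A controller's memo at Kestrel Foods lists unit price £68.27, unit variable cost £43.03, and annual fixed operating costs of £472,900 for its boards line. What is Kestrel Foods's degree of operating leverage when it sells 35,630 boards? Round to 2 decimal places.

2.11

At 35,630 units, contribution = 35,630 × £25.24 = £899,301.20.
Subtracting fixed costs: EBIT = £899,301.20 − £472,900 = £426,401.20.
Degree of operating leverage = £899,301.20 / £426,401.20 = 2.1090.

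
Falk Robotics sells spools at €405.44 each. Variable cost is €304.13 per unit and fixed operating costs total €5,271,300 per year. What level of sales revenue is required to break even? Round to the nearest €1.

Contribution margin per unit = €405.44 − €304.13 = €101.31, a CM ratio of €101.31 ÷ €405.44 = 0.2499.
Break-even revenue = fixed costs × price ÷ CM = €5,271,300 × €405.44 ÷ €101.31 = €21,095,606.

€21,095,606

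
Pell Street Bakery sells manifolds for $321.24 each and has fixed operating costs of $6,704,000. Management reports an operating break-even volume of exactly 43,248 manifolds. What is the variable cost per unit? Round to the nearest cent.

$166.23

At break-even, FC = Q × (P − VC), so P − VC = $6,704,000 ÷ 43,248 = $155.0129.
Variable cost per unit = $321.24 − $155.0129 = $166.23.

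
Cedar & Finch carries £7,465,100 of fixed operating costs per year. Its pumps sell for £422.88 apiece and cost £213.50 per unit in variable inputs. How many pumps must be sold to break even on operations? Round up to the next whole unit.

35,654 pumps

Contribution margin per unit = £422.88 − £213.50 = £209.38.
Break-even Q = £7,465,100 / £209.38 = 35,653.36 → 35,654 pumps.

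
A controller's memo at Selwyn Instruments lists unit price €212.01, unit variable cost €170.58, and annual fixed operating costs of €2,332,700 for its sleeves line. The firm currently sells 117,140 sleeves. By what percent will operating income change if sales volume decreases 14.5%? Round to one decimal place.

Contribution at this volume is 117,140 × €41.43 = €4,853,110.20.
Operating income = contribution − fixed costs = €4,853,110.20 − €2,332,700 = €2,520,410.20.
DOL = contribution ÷ EBIT = €4,853,110.20 ÷ €2,520,410.20 = 1.9255.
Operating income changes by 1.9255 × -14.5% = -27.9%.

-27.9%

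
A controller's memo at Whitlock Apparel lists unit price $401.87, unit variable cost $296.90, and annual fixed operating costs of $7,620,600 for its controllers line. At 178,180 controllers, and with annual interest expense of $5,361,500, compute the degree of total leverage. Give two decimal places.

At 178,180 units, contribution = 178,180 × $104.97 = $18,703,554.60.
Operating income = contribution − fixed costs = $18,703,554.60 − $7,620,600 = $11,082,954.60. Interest = $5,361,500.00, so EBIT − I = $5,721,454.60.
DCL = contribution ÷ (EBIT − I) = $18,703,554.60 ÷ $5,721,454.60 = 3.2690.

3.27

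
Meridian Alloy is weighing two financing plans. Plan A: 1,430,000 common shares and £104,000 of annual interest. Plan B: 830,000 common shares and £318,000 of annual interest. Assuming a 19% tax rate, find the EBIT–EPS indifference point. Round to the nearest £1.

Set EPS_A = EPS_B: (EBIT − £104,000)(1 − 0.19) ÷ 1,430,000 = (EBIT − £318,000)(1 − 0.19) ÷ 830,000.
Cancelling (1 − t) and cross-multiplying: 830,000·(EBIT − 104,000) = 1,430,000·(EBIT − 318,000).
EBIT × (1,430,000 − 830,000) = 318,000 × 1,430,000 − 104,000 × 830,000 = 368,420,000,000, so EBIT = 368,420,000,000 ÷ 600,000 = 614,033.33.

£614,033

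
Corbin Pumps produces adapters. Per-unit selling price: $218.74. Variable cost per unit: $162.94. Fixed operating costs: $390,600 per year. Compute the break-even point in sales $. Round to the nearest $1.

Contribution margin per unit = $218.74 − $162.94 = $55.80, a CM ratio of $55.80 ÷ $218.74 = 0.2551.
Break-even sales = FC ÷ CM ratio = $390,600 × $218.74 / $55.80 = $1,531,180.

$1,531,180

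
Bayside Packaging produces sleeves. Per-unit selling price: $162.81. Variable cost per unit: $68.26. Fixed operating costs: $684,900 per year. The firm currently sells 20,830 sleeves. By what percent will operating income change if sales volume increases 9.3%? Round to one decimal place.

+14.3%

At 20,830 units, contribution = 20,830 × $94.55 = $1,969,476.50.
Operating income = contribution − fixed costs = $1,969,476.50 − $684,900 = $1,284,576.50.
So DOL = total CM / EBIT = $1,969,476.50 / $1,284,576.50 = 1.5332.
%ΔEBIT = DOL × %ΔSales = 1.5332 × +9.3% = +14.3%.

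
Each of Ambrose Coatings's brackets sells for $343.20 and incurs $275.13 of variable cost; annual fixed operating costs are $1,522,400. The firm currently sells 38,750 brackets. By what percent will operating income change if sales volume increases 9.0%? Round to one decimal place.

At 38,750 units, contribution = 38,750 × $68.07 = $2,637,712.50.
EBIT = $2,637,712.50 − $1,522,400 = $1,115,312.50.
So DOL = total CM / EBIT = $2,637,712.50 / $1,115,312.50 = 2.3650.
%ΔEBIT = DOL × %ΔSales = 2.3650 × +9.0% = +21.3%.

+21.3%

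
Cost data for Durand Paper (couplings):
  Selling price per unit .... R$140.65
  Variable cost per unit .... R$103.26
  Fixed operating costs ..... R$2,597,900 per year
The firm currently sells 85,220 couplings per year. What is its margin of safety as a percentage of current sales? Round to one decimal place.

18.5%

Contribution margin per unit = R$140.65 − R$103.26 = R$37.39. Break-even units = R$2,597,900 ÷ R$37.39 = 69,481.14; break-even revenue = 69,481.14 × R$140.65 = R$9,772,523.00.
Current sales = 85,220 × R$140.65 = R$11,986,193.00.
Margin of safety = (R$11,986,193.00 − R$9,772,523.00) ÷ R$11,986,193.00 = 18.5%.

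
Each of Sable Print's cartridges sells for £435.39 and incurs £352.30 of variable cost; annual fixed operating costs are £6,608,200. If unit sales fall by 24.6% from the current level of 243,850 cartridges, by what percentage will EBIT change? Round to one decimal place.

-36.5%

Total contribution margin = 243,850 × £83.09 = £20,261,496.50.
EBIT = £20,261,496.50 − £6,608,200 = £13,653,296.50.
So DOL = total CM / EBIT = £20,261,496.50 / £13,653,296.50 = 1.4840.
%ΔEBIT = DOL × %ΔSales = 1.4840 × -24.6% = -36.5%.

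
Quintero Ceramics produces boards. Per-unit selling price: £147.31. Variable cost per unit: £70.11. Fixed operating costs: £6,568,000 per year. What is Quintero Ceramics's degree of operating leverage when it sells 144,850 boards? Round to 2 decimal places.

Contribution at this volume is 144,850 × £77.20 = £11,182,420.00.
Operating income = contribution − fixed costs = £11,182,420.00 − £6,568,000 = £4,614,420.00.
Degree of operating leverage = £11,182,420.00 / £4,614,420.00 = 2.4234.

2.42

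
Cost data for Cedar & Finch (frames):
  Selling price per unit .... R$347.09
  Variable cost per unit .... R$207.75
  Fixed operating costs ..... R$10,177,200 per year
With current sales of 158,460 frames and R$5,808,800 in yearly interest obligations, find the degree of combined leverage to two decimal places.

3.62

Total contribution margin = 158,460 × R$139.34 = R$22,079,816.40.
Operating income = contribution − fixed costs = R$22,079,816.40 − R$10,177,200 = R$11,902,616.40. Interest = R$5,808,800.00.
DOL = R$22,079,816.40 ÷ R$11,902,616.40 = 1.8550; DFL = R$11,902,616.40 ÷ R$6,093,816.40 = 1.9532.
Combined leverage = 1.8550 × 1.9532 = 3.6232.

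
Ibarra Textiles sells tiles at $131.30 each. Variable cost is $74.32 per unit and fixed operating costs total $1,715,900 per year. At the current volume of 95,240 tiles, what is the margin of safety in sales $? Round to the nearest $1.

Contribution margin per unit = $131.30 − $74.32 = $56.98. Break-even units = $1,715,900 ÷ $56.98 = 30,114.08; break-even revenue = 30,114.08 × $131.30 = $3,953,978.06.
Current sales = 95,240 × $131.30 = $12,505,012.00.
Margin of safety = $12,505,012.00 − $3,953,978.06 = $8,551,034.

$8,551,034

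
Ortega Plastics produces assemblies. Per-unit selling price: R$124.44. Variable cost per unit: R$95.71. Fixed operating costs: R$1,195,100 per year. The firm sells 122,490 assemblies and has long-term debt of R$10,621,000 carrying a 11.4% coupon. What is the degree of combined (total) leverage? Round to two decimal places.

3.16

Total contribution margin = 122,490 × R$28.73 = R$3,519,137.70.
EBIT = R$3,519,137.70 − R$1,195,100 = R$2,324,037.70. Interest = R$1,210,794.00.
DOL = R$3,519,137.70 ÷ R$2,324,037.70 = 1.5142; DFL = R$2,324,037.70 ÷ R$1,113,243.70 = 2.0876.
DCL = DOL × DFL = 1.5142 × 2.0876 = 3.1610.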